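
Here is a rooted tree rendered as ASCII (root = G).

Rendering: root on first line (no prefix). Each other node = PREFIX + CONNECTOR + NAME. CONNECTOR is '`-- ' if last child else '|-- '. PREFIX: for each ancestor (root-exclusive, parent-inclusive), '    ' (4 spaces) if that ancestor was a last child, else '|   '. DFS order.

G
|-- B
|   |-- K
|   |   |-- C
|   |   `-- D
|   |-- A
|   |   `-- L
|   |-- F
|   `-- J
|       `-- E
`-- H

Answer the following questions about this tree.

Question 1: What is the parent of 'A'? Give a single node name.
Scan adjacency: A appears as child of B

Answer: B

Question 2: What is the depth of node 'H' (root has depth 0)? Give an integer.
Answer: 1

Derivation:
Path from root to H: G -> H
Depth = number of edges = 1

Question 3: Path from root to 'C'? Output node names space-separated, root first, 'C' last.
Answer: G B K C

Derivation:
Walk down from root: G -> B -> K -> C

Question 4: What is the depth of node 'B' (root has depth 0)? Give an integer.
Path from root to B: G -> B
Depth = number of edges = 1

Answer: 1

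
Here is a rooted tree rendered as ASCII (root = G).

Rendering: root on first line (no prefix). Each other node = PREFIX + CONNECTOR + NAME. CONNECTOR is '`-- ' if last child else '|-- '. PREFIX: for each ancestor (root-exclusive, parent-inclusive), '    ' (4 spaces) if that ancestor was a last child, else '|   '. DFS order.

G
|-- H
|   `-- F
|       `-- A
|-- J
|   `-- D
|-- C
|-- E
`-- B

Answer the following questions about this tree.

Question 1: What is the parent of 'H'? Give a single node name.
Answer: G

Derivation:
Scan adjacency: H appears as child of G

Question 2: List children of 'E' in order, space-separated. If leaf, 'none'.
Answer: none

Derivation:
Node E's children (from adjacency): (leaf)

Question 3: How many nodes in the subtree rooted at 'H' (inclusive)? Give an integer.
Answer: 3

Derivation:
Subtree rooted at H contains: A, F, H
Count = 3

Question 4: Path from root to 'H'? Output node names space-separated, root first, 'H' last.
Answer: G H

Derivation:
Walk down from root: G -> H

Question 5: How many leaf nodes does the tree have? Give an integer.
Answer: 5

Derivation:
Leaves (nodes with no children): A, B, C, D, E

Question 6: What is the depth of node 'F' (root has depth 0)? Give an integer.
Answer: 2

Derivation:
Path from root to F: G -> H -> F
Depth = number of edges = 2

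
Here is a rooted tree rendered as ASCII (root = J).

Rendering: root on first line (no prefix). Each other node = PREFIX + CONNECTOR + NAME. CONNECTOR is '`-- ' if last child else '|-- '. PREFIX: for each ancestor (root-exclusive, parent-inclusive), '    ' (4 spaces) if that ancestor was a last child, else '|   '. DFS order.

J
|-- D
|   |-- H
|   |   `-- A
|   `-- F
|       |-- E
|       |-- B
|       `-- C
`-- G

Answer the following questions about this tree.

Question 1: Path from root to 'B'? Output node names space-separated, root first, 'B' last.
Walk down from root: J -> D -> F -> B

Answer: J D F B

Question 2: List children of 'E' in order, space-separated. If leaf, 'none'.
Answer: none

Derivation:
Node E's children (from adjacency): (leaf)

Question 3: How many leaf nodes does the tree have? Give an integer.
Answer: 5

Derivation:
Leaves (nodes with no children): A, B, C, E, G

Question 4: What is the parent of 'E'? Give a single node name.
Answer: F

Derivation:
Scan adjacency: E appears as child of F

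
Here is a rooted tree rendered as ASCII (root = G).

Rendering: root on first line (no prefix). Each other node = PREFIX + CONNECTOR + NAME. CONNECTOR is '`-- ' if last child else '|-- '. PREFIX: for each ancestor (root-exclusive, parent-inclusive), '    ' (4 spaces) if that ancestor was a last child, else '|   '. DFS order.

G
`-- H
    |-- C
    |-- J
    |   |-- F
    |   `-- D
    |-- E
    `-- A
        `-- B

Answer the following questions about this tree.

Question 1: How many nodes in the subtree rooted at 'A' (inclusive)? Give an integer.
Answer: 2

Derivation:
Subtree rooted at A contains: A, B
Count = 2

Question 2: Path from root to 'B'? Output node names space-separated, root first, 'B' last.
Answer: G H A B

Derivation:
Walk down from root: G -> H -> A -> B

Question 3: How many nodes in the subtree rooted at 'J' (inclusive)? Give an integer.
Answer: 3

Derivation:
Subtree rooted at J contains: D, F, J
Count = 3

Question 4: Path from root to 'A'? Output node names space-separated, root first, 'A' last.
Walk down from root: G -> H -> A

Answer: G H A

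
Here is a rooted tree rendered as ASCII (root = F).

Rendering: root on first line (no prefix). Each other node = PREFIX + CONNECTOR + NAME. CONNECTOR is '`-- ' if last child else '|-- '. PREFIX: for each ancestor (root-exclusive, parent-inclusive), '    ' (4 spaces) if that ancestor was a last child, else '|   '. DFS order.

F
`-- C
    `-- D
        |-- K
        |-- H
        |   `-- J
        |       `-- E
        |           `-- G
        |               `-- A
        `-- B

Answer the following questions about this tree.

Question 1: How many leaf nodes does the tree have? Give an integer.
Answer: 3

Derivation:
Leaves (nodes with no children): A, B, K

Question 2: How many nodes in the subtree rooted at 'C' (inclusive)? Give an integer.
Answer: 9

Derivation:
Subtree rooted at C contains: A, B, C, D, E, G, H, J, K
Count = 9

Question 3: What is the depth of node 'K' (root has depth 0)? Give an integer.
Answer: 3

Derivation:
Path from root to K: F -> C -> D -> K
Depth = number of edges = 3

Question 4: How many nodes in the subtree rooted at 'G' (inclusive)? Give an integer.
Answer: 2

Derivation:
Subtree rooted at G contains: A, G
Count = 2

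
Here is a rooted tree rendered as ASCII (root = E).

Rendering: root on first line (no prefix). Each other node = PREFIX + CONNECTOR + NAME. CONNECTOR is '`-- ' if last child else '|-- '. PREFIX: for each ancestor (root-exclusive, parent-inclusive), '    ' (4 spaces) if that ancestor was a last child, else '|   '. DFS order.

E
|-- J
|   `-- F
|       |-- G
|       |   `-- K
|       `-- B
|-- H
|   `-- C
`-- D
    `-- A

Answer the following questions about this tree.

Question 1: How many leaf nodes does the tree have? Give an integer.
Answer: 4

Derivation:
Leaves (nodes with no children): A, B, C, K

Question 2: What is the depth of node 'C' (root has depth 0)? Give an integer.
Answer: 2

Derivation:
Path from root to C: E -> H -> C
Depth = number of edges = 2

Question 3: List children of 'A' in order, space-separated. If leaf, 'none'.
Answer: none

Derivation:
Node A's children (from adjacency): (leaf)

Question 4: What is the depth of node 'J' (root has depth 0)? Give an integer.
Path from root to J: E -> J
Depth = number of edges = 1

Answer: 1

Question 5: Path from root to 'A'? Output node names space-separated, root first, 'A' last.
Answer: E D A

Derivation:
Walk down from root: E -> D -> A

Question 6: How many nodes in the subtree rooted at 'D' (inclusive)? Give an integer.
Answer: 2

Derivation:
Subtree rooted at D contains: A, D
Count = 2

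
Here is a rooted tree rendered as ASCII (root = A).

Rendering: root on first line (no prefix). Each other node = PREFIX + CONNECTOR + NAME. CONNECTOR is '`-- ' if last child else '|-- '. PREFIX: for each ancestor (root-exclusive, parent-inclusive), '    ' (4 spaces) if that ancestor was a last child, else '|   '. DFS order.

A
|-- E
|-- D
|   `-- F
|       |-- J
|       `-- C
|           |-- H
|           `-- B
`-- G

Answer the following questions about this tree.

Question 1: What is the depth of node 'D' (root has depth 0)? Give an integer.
Answer: 1

Derivation:
Path from root to D: A -> D
Depth = number of edges = 1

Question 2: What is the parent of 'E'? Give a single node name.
Scan adjacency: E appears as child of A

Answer: A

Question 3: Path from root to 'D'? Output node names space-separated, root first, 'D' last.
Answer: A D

Derivation:
Walk down from root: A -> D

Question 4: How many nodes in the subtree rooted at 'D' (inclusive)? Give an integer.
Answer: 6

Derivation:
Subtree rooted at D contains: B, C, D, F, H, J
Count = 6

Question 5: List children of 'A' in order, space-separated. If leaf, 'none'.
Node A's children (from adjacency): E, D, G

Answer: E D G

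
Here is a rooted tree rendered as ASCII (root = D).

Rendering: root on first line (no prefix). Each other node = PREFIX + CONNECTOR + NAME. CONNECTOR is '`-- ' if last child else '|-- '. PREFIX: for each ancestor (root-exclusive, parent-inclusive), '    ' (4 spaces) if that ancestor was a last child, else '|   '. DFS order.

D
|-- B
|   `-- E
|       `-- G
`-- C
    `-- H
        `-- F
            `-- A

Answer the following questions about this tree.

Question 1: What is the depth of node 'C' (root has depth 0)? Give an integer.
Answer: 1

Derivation:
Path from root to C: D -> C
Depth = number of edges = 1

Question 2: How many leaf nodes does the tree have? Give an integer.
Leaves (nodes with no children): A, G

Answer: 2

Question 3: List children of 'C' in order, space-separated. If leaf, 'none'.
Node C's children (from adjacency): H

Answer: H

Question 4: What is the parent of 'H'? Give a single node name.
Scan adjacency: H appears as child of C

Answer: C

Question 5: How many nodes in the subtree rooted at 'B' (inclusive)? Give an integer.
Answer: 3

Derivation:
Subtree rooted at B contains: B, E, G
Count = 3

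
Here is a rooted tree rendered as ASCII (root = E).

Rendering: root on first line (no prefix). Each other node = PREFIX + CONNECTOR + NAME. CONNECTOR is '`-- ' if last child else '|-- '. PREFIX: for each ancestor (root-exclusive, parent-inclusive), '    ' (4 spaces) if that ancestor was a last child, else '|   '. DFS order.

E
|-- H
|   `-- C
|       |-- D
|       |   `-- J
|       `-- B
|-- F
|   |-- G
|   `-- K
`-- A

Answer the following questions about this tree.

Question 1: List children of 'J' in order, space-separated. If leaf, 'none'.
Answer: none

Derivation:
Node J's children (from adjacency): (leaf)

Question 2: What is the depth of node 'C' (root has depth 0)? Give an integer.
Answer: 2

Derivation:
Path from root to C: E -> H -> C
Depth = number of edges = 2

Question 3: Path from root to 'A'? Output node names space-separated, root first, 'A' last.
Walk down from root: E -> A

Answer: E A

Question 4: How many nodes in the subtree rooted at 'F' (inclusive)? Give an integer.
Answer: 3

Derivation:
Subtree rooted at F contains: F, G, K
Count = 3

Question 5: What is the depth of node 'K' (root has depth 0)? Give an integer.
Path from root to K: E -> F -> K
Depth = number of edges = 2

Answer: 2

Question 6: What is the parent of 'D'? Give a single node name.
Answer: C

Derivation:
Scan adjacency: D appears as child of C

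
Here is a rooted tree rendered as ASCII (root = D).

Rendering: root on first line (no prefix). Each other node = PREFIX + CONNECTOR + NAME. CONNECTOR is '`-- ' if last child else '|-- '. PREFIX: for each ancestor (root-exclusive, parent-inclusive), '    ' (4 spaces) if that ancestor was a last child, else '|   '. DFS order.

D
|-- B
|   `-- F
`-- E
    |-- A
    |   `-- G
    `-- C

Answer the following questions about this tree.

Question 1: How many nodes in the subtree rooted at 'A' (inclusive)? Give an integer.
Subtree rooted at A contains: A, G
Count = 2

Answer: 2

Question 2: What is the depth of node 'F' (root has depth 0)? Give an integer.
Answer: 2

Derivation:
Path from root to F: D -> B -> F
Depth = number of edges = 2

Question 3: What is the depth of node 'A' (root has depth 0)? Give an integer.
Answer: 2

Derivation:
Path from root to A: D -> E -> A
Depth = number of edges = 2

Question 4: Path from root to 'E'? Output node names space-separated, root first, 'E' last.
Answer: D E

Derivation:
Walk down from root: D -> E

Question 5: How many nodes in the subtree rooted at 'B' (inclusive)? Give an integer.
Answer: 2

Derivation:
Subtree rooted at B contains: B, F
Count = 2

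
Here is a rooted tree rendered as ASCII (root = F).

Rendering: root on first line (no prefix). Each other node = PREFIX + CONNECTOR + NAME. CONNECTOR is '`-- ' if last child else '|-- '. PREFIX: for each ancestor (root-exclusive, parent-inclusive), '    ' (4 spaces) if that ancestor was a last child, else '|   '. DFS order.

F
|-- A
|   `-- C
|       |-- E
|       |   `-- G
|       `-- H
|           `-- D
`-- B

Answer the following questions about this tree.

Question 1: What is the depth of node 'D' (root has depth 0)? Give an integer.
Answer: 4

Derivation:
Path from root to D: F -> A -> C -> H -> D
Depth = number of edges = 4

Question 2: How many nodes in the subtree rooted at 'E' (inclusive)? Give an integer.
Subtree rooted at E contains: E, G
Count = 2

Answer: 2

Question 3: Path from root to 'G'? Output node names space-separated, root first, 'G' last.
Answer: F A C E G

Derivation:
Walk down from root: F -> A -> C -> E -> G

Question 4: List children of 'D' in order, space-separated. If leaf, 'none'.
Node D's children (from adjacency): (leaf)

Answer: none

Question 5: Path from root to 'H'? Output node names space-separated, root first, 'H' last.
Walk down from root: F -> A -> C -> H

Answer: F A C H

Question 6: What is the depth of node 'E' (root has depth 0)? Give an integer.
Path from root to E: F -> A -> C -> E
Depth = number of edges = 3

Answer: 3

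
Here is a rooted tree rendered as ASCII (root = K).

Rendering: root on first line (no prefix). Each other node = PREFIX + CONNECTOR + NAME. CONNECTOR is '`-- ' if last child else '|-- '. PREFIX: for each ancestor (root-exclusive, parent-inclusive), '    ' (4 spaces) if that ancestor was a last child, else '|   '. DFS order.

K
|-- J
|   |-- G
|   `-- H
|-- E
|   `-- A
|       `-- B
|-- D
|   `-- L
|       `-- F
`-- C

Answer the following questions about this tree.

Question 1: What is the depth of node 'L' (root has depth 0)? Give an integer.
Path from root to L: K -> D -> L
Depth = number of edges = 2

Answer: 2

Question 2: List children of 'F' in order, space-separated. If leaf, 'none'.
Answer: none

Derivation:
Node F's children (from adjacency): (leaf)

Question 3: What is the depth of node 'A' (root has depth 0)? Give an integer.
Answer: 2

Derivation:
Path from root to A: K -> E -> A
Depth = number of edges = 2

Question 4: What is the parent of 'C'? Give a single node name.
Answer: K

Derivation:
Scan adjacency: C appears as child of K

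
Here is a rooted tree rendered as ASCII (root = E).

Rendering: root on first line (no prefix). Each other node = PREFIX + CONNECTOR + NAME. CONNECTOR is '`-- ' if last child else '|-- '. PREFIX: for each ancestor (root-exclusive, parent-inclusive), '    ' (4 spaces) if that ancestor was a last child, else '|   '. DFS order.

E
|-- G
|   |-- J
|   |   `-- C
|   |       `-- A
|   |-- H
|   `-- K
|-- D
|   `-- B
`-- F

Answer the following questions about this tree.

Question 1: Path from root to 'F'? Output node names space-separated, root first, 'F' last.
Walk down from root: E -> F

Answer: E F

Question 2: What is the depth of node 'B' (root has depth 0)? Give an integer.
Path from root to B: E -> D -> B
Depth = number of edges = 2

Answer: 2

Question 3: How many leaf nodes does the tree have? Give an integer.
Leaves (nodes with no children): A, B, F, H, K

Answer: 5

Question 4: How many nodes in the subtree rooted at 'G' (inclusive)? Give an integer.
Answer: 6

Derivation:
Subtree rooted at G contains: A, C, G, H, J, K
Count = 6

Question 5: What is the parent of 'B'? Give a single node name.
Scan adjacency: B appears as child of D

Answer: D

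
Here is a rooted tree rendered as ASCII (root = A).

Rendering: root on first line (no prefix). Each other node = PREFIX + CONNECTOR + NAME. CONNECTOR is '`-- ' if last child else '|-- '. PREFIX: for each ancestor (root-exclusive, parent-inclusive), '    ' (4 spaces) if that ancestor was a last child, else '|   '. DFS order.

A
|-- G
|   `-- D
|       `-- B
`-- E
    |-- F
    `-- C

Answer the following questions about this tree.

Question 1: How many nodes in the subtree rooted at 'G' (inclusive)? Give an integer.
Subtree rooted at G contains: B, D, G
Count = 3

Answer: 3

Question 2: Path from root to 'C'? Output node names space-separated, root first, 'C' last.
Walk down from root: A -> E -> C

Answer: A E C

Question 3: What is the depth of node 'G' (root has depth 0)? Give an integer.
Answer: 1

Derivation:
Path from root to G: A -> G
Depth = number of edges = 1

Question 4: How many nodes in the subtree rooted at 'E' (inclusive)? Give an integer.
Answer: 3

Derivation:
Subtree rooted at E contains: C, E, F
Count = 3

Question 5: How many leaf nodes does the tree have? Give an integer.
Leaves (nodes with no children): B, C, F

Answer: 3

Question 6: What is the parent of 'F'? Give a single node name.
Scan adjacency: F appears as child of E

Answer: E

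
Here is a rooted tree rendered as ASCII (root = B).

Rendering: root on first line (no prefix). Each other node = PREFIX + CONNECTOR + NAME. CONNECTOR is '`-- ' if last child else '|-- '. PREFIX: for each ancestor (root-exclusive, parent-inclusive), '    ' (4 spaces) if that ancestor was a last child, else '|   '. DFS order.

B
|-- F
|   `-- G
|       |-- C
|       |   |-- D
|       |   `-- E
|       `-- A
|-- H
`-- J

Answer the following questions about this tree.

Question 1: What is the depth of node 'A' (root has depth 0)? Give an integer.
Answer: 3

Derivation:
Path from root to A: B -> F -> G -> A
Depth = number of edges = 3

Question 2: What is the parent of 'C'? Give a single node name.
Scan adjacency: C appears as child of G

Answer: G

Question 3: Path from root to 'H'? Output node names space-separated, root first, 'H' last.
Walk down from root: B -> H

Answer: B H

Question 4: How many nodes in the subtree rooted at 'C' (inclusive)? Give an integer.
Subtree rooted at C contains: C, D, E
Count = 3

Answer: 3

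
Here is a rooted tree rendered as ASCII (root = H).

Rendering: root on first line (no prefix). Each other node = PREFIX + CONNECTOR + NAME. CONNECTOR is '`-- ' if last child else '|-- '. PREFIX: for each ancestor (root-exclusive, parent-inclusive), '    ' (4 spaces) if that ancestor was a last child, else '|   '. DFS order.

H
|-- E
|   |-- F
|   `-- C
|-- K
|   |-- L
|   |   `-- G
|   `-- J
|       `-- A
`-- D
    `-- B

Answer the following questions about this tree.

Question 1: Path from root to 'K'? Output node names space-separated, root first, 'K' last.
Walk down from root: H -> K

Answer: H K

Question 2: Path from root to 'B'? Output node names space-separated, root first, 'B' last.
Walk down from root: H -> D -> B

Answer: H D B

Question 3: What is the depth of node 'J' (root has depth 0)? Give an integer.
Answer: 2

Derivation:
Path from root to J: H -> K -> J
Depth = number of edges = 2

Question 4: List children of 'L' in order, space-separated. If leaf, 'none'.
Node L's children (from adjacency): G

Answer: G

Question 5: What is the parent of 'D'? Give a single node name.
Scan adjacency: D appears as child of H

Answer: H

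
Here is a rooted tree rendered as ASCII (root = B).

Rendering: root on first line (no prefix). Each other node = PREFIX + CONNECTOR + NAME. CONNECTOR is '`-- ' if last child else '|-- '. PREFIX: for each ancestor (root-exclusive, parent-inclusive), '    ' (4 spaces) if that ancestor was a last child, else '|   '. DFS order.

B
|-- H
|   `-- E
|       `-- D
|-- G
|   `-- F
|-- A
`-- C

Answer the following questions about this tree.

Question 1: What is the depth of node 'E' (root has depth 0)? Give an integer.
Path from root to E: B -> H -> E
Depth = number of edges = 2

Answer: 2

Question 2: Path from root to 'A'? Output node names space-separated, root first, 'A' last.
Walk down from root: B -> A

Answer: B A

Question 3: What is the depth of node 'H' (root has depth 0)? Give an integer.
Path from root to H: B -> H
Depth = number of edges = 1

Answer: 1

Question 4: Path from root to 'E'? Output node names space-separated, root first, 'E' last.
Walk down from root: B -> H -> E

Answer: B H E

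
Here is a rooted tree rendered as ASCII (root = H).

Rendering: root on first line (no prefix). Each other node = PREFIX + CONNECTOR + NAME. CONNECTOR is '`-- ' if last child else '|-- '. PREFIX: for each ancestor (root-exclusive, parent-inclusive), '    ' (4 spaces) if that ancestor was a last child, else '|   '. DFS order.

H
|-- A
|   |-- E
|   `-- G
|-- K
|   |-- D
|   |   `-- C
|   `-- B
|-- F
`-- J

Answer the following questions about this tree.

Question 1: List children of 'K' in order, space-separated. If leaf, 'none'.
Answer: D B

Derivation:
Node K's children (from adjacency): D, B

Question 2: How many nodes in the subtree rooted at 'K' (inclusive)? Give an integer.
Answer: 4

Derivation:
Subtree rooted at K contains: B, C, D, K
Count = 4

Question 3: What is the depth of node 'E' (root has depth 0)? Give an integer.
Answer: 2

Derivation:
Path from root to E: H -> A -> E
Depth = number of edges = 2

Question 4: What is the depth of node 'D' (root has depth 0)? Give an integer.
Answer: 2

Derivation:
Path from root to D: H -> K -> D
Depth = number of edges = 2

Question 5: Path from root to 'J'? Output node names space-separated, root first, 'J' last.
Answer: H J

Derivation:
Walk down from root: H -> J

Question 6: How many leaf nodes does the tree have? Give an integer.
Answer: 6

Derivation:
Leaves (nodes with no children): B, C, E, F, G, J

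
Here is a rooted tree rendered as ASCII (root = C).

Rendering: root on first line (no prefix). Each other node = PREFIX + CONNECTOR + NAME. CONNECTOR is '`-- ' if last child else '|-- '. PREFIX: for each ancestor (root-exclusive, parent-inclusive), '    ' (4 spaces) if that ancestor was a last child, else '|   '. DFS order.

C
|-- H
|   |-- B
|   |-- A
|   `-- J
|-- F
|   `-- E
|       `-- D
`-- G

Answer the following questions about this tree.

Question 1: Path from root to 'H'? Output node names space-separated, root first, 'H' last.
Walk down from root: C -> H

Answer: C H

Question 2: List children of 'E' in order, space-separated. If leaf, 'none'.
Node E's children (from adjacency): D

Answer: D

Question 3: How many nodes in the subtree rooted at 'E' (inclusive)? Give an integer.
Subtree rooted at E contains: D, E
Count = 2

Answer: 2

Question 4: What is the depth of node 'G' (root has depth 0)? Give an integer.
Answer: 1

Derivation:
Path from root to G: C -> G
Depth = number of edges = 1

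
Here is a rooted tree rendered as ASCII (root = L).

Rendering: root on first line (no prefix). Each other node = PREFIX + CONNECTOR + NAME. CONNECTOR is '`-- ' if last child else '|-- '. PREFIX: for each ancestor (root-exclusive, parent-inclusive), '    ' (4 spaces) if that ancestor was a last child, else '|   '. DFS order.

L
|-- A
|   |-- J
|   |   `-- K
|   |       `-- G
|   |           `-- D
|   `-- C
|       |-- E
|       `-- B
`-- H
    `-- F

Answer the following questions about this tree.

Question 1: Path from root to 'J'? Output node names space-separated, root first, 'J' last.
Walk down from root: L -> A -> J

Answer: L A J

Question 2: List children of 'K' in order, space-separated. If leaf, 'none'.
Answer: G

Derivation:
Node K's children (from adjacency): G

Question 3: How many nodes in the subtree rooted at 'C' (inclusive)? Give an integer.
Subtree rooted at C contains: B, C, E
Count = 3

Answer: 3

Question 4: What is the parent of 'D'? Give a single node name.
Scan adjacency: D appears as child of G

Answer: G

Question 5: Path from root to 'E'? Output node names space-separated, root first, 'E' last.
Answer: L A C E

Derivation:
Walk down from root: L -> A -> C -> E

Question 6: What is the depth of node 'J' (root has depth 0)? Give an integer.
Answer: 2

Derivation:
Path from root to J: L -> A -> J
Depth = number of edges = 2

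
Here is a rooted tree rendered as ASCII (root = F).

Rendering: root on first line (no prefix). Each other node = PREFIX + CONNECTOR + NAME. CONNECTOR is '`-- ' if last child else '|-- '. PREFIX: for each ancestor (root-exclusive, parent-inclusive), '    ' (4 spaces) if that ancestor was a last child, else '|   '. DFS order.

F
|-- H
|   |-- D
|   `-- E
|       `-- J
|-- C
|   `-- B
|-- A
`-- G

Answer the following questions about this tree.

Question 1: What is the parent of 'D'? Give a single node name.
Answer: H

Derivation:
Scan adjacency: D appears as child of H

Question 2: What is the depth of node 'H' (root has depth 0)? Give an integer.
Answer: 1

Derivation:
Path from root to H: F -> H
Depth = number of edges = 1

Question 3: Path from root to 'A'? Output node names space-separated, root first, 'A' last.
Walk down from root: F -> A

Answer: F A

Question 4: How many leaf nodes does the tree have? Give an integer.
Answer: 5

Derivation:
Leaves (nodes with no children): A, B, D, G, J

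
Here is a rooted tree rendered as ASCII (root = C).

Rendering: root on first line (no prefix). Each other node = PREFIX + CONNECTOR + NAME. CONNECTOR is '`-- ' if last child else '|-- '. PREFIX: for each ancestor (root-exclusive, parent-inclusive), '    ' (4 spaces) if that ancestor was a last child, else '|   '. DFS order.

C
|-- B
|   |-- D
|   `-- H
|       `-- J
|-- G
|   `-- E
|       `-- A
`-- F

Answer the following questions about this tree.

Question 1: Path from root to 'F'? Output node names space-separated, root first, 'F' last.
Walk down from root: C -> F

Answer: C F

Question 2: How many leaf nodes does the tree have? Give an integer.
Answer: 4

Derivation:
Leaves (nodes with no children): A, D, F, J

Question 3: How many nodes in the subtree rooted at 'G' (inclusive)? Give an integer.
Subtree rooted at G contains: A, E, G
Count = 3

Answer: 3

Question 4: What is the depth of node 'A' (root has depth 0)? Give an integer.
Answer: 3

Derivation:
Path from root to A: C -> G -> E -> A
Depth = number of edges = 3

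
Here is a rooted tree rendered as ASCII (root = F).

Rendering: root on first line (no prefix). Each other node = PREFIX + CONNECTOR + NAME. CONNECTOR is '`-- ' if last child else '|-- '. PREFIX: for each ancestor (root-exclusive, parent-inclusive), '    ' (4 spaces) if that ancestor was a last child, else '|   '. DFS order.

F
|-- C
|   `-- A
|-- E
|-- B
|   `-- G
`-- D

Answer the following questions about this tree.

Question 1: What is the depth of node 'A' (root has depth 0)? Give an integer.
Answer: 2

Derivation:
Path from root to A: F -> C -> A
Depth = number of edges = 2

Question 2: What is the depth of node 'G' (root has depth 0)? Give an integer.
Answer: 2

Derivation:
Path from root to G: F -> B -> G
Depth = number of edges = 2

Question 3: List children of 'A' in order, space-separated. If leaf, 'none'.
Answer: none

Derivation:
Node A's children (from adjacency): (leaf)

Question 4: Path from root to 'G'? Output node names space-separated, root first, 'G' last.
Walk down from root: F -> B -> G

Answer: F B G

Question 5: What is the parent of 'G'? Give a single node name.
Scan adjacency: G appears as child of B

Answer: B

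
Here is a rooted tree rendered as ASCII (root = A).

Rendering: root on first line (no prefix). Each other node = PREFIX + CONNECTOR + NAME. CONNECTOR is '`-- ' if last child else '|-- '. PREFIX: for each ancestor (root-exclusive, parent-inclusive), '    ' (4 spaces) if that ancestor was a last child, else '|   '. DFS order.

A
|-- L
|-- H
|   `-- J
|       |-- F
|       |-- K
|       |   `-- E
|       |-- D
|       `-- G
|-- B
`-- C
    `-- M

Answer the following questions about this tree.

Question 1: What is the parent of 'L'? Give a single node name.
Answer: A

Derivation:
Scan adjacency: L appears as child of A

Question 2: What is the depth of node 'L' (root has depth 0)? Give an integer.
Answer: 1

Derivation:
Path from root to L: A -> L
Depth = number of edges = 1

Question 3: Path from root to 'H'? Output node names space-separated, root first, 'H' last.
Walk down from root: A -> H

Answer: A H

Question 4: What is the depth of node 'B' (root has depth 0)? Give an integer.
Path from root to B: A -> B
Depth = number of edges = 1

Answer: 1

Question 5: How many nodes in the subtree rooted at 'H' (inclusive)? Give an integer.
Subtree rooted at H contains: D, E, F, G, H, J, K
Count = 7

Answer: 7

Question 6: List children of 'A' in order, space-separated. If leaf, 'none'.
Node A's children (from adjacency): L, H, B, C

Answer: L H B C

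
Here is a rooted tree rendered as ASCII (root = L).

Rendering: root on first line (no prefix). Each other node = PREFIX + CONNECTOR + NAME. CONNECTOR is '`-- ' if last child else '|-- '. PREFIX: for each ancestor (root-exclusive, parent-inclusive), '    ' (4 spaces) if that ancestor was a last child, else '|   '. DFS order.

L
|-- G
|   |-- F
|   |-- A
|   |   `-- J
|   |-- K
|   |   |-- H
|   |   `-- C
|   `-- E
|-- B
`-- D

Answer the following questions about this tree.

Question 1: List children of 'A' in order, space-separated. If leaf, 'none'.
Node A's children (from adjacency): J

Answer: J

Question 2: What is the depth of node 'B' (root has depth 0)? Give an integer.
Path from root to B: L -> B
Depth = number of edges = 1

Answer: 1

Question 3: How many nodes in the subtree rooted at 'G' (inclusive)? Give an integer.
Answer: 8

Derivation:
Subtree rooted at G contains: A, C, E, F, G, H, J, K
Count = 8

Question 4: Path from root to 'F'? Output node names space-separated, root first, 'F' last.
Answer: L G F

Derivation:
Walk down from root: L -> G -> F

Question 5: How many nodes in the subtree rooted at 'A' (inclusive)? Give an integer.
Answer: 2

Derivation:
Subtree rooted at A contains: A, J
Count = 2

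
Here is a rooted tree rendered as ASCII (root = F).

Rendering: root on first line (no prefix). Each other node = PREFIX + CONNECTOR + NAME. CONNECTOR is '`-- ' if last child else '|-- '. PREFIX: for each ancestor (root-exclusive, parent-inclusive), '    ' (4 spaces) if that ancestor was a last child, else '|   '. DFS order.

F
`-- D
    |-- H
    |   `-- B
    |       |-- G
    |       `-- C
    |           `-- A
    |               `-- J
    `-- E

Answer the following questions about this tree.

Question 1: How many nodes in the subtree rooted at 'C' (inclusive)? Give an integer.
Answer: 3

Derivation:
Subtree rooted at C contains: A, C, J
Count = 3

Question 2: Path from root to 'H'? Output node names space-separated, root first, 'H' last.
Answer: F D H

Derivation:
Walk down from root: F -> D -> H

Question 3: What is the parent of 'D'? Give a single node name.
Scan adjacency: D appears as child of F

Answer: F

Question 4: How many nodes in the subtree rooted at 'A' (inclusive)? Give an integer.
Subtree rooted at A contains: A, J
Count = 2

Answer: 2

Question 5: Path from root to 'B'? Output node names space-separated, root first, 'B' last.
Answer: F D H B

Derivation:
Walk down from root: F -> D -> H -> B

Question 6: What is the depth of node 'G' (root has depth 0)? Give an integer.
Answer: 4

Derivation:
Path from root to G: F -> D -> H -> B -> G
Depth = number of edges = 4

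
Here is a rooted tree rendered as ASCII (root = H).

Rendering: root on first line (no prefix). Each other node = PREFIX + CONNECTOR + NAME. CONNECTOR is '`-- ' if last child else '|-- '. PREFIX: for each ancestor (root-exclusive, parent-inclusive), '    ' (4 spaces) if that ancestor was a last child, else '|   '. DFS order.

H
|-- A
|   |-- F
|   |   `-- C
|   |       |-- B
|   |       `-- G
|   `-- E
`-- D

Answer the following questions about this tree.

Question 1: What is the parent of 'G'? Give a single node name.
Scan adjacency: G appears as child of C

Answer: C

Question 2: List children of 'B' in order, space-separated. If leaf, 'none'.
Node B's children (from adjacency): (leaf)

Answer: none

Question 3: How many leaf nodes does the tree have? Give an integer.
Leaves (nodes with no children): B, D, E, G

Answer: 4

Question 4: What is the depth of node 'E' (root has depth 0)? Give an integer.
Answer: 2

Derivation:
Path from root to E: H -> A -> E
Depth = number of edges = 2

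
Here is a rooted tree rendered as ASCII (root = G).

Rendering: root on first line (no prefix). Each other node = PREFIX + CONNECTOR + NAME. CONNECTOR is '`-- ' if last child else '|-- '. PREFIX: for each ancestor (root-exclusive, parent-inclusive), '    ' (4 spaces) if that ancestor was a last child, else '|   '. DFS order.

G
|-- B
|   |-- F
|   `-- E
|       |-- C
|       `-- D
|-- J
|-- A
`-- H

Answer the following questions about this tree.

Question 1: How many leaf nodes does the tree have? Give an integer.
Answer: 6

Derivation:
Leaves (nodes with no children): A, C, D, F, H, J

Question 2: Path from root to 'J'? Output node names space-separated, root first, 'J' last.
Walk down from root: G -> J

Answer: G J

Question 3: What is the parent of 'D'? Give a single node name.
Answer: E

Derivation:
Scan adjacency: D appears as child of E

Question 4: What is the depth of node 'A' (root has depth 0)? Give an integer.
Answer: 1

Derivation:
Path from root to A: G -> A
Depth = number of edges = 1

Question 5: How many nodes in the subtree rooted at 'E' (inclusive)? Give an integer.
Subtree rooted at E contains: C, D, E
Count = 3

Answer: 3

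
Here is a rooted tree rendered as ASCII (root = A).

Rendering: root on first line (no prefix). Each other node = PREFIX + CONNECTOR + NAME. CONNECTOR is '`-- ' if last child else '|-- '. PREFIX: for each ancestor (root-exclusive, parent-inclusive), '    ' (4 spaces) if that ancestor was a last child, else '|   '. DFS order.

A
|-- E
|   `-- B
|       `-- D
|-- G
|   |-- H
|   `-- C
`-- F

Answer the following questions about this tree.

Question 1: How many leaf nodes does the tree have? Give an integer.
Leaves (nodes with no children): C, D, F, H

Answer: 4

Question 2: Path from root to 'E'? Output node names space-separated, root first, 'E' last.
Answer: A E

Derivation:
Walk down from root: A -> E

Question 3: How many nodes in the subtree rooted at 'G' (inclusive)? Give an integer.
Subtree rooted at G contains: C, G, H
Count = 3

Answer: 3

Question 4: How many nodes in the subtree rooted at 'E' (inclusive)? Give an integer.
Subtree rooted at E contains: B, D, E
Count = 3

Answer: 3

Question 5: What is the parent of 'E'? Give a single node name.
Scan adjacency: E appears as child of A

Answer: A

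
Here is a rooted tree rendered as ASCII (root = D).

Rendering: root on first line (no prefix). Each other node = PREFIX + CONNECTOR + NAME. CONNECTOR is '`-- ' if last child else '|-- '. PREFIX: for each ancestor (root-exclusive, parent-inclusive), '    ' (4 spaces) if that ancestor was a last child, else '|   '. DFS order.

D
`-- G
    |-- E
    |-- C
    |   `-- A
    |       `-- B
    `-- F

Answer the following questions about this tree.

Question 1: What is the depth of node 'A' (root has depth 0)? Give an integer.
Answer: 3

Derivation:
Path from root to A: D -> G -> C -> A
Depth = number of edges = 3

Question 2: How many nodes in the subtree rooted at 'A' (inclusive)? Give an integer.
Subtree rooted at A contains: A, B
Count = 2

Answer: 2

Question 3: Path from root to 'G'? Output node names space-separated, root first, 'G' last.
Answer: D G

Derivation:
Walk down from root: D -> G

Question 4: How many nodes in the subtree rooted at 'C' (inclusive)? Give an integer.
Answer: 3

Derivation:
Subtree rooted at C contains: A, B, C
Count = 3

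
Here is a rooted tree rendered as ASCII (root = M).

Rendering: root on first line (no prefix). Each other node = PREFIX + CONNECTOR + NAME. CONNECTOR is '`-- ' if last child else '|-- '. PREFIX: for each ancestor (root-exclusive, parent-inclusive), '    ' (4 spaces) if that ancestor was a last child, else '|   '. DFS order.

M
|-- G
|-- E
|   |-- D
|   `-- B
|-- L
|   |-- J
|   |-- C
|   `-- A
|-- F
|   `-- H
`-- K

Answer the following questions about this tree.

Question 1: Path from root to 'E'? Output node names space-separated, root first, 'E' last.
Walk down from root: M -> E

Answer: M E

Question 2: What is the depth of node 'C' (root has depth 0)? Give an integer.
Answer: 2

Derivation:
Path from root to C: M -> L -> C
Depth = number of edges = 2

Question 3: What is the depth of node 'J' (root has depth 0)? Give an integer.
Path from root to J: M -> L -> J
Depth = number of edges = 2

Answer: 2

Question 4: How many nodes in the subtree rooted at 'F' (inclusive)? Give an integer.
Subtree rooted at F contains: F, H
Count = 2

Answer: 2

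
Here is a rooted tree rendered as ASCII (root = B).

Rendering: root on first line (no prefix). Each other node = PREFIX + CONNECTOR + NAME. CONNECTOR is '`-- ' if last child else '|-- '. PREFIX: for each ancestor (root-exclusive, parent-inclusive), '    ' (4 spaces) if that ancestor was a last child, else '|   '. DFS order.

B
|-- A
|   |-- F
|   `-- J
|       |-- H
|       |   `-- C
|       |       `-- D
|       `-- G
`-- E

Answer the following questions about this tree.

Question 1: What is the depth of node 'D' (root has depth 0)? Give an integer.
Answer: 5

Derivation:
Path from root to D: B -> A -> J -> H -> C -> D
Depth = number of edges = 5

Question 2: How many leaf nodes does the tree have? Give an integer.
Leaves (nodes with no children): D, E, F, G

Answer: 4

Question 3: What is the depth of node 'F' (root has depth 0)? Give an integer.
Answer: 2

Derivation:
Path from root to F: B -> A -> F
Depth = number of edges = 2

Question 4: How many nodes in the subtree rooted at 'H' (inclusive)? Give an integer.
Subtree rooted at H contains: C, D, H
Count = 3

Answer: 3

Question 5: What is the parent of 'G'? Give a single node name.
Answer: J

Derivation:
Scan adjacency: G appears as child of J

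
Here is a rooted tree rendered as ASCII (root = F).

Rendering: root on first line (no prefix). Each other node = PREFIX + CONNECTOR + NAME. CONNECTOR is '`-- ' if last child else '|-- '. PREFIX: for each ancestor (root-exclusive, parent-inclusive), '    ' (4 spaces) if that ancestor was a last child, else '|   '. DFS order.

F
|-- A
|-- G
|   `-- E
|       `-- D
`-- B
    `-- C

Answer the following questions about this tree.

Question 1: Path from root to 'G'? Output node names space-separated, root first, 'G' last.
Walk down from root: F -> G

Answer: F G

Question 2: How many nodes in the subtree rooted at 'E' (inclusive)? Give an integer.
Answer: 2

Derivation:
Subtree rooted at E contains: D, E
Count = 2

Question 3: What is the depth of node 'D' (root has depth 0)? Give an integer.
Path from root to D: F -> G -> E -> D
Depth = number of edges = 3

Answer: 3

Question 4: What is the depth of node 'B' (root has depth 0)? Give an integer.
Path from root to B: F -> B
Depth = number of edges = 1

Answer: 1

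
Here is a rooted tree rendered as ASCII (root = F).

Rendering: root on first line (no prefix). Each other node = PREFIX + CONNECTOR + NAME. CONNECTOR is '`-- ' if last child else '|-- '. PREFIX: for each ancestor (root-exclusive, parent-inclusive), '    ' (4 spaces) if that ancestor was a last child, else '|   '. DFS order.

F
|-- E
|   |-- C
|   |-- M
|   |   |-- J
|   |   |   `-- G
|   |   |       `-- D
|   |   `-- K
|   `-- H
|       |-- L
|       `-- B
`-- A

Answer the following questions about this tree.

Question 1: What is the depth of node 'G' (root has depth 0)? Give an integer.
Answer: 4

Derivation:
Path from root to G: F -> E -> M -> J -> G
Depth = number of edges = 4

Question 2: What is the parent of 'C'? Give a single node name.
Answer: E

Derivation:
Scan adjacency: C appears as child of E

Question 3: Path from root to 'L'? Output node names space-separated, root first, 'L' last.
Answer: F E H L

Derivation:
Walk down from root: F -> E -> H -> L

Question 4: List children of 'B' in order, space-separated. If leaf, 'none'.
Answer: none

Derivation:
Node B's children (from adjacency): (leaf)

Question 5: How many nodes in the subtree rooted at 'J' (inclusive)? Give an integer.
Answer: 3

Derivation:
Subtree rooted at J contains: D, G, J
Count = 3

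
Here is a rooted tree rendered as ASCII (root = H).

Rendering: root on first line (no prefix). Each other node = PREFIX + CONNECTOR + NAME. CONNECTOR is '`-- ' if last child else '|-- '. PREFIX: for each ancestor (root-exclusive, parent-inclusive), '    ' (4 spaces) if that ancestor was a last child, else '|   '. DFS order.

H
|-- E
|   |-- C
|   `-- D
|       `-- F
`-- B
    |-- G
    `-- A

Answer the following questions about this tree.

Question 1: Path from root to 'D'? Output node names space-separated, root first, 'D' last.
Walk down from root: H -> E -> D

Answer: H E D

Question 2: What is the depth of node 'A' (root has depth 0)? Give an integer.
Path from root to A: H -> B -> A
Depth = number of edges = 2

Answer: 2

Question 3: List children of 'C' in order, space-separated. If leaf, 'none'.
Answer: none

Derivation:
Node C's children (from adjacency): (leaf)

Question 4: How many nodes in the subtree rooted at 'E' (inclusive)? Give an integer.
Answer: 4

Derivation:
Subtree rooted at E contains: C, D, E, F
Count = 4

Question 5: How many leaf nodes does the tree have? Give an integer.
Leaves (nodes with no children): A, C, F, G

Answer: 4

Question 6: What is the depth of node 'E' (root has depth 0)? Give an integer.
Answer: 1

Derivation:
Path from root to E: H -> E
Depth = number of edges = 1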